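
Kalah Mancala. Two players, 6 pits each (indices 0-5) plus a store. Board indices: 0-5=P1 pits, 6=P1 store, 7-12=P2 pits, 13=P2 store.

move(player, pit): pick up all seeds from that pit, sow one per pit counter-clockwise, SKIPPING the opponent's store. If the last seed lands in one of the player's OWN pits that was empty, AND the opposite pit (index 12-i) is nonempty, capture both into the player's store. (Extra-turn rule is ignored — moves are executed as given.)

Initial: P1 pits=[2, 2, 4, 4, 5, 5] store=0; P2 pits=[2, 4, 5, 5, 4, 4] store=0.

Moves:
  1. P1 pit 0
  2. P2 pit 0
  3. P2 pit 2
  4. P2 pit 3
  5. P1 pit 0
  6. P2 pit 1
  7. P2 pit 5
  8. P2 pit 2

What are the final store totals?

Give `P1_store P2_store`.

Move 1: P1 pit0 -> P1=[0,3,5,4,5,5](0) P2=[2,4,5,5,4,4](0)
Move 2: P2 pit0 -> P1=[0,3,5,4,5,5](0) P2=[0,5,6,5,4,4](0)
Move 3: P2 pit2 -> P1=[1,4,5,4,5,5](0) P2=[0,5,0,6,5,5](1)
Move 4: P2 pit3 -> P1=[2,5,6,4,5,5](0) P2=[0,5,0,0,6,6](2)
Move 5: P1 pit0 -> P1=[0,6,7,4,5,5](0) P2=[0,5,0,0,6,6](2)
Move 6: P2 pit1 -> P1=[0,6,7,4,5,5](0) P2=[0,0,1,1,7,7](3)
Move 7: P2 pit5 -> P1=[1,7,8,5,6,6](0) P2=[0,0,1,1,7,0](4)
Move 8: P2 pit2 -> P1=[1,7,8,5,6,6](0) P2=[0,0,0,2,7,0](4)

Answer: 0 4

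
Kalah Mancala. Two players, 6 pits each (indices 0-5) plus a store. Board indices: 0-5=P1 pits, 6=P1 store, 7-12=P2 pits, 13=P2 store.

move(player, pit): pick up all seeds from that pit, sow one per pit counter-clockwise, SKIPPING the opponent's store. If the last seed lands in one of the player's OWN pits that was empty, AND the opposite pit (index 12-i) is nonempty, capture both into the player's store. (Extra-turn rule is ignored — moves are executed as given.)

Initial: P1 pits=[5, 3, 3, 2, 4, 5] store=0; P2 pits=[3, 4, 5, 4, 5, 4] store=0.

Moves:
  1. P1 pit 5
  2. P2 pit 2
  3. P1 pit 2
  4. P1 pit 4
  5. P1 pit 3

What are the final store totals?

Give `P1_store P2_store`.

Move 1: P1 pit5 -> P1=[5,3,3,2,4,0](1) P2=[4,5,6,5,5,4](0)
Move 2: P2 pit2 -> P1=[6,4,3,2,4,0](1) P2=[4,5,0,6,6,5](1)
Move 3: P1 pit2 -> P1=[6,4,0,3,5,0](6) P2=[0,5,0,6,6,5](1)
Move 4: P1 pit4 -> P1=[6,4,0,3,0,1](7) P2=[1,6,1,6,6,5](1)
Move 5: P1 pit3 -> P1=[6,4,0,0,1,2](8) P2=[1,6,1,6,6,5](1)

Answer: 8 1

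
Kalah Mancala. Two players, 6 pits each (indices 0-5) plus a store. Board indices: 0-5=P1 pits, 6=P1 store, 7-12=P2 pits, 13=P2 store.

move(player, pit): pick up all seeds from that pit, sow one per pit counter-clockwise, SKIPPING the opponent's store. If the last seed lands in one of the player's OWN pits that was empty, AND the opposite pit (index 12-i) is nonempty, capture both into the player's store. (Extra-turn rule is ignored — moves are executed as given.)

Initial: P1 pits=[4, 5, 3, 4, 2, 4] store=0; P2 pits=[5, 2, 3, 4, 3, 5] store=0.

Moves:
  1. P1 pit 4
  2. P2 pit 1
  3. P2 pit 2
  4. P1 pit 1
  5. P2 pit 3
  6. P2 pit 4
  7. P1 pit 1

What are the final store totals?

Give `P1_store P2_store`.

Answer: 2 3

Derivation:
Move 1: P1 pit4 -> P1=[4,5,3,4,0,5](1) P2=[5,2,3,4,3,5](0)
Move 2: P2 pit1 -> P1=[4,5,3,4,0,5](1) P2=[5,0,4,5,3,5](0)
Move 3: P2 pit2 -> P1=[4,5,3,4,0,5](1) P2=[5,0,0,6,4,6](1)
Move 4: P1 pit1 -> P1=[4,0,4,5,1,6](2) P2=[5,0,0,6,4,6](1)
Move 5: P2 pit3 -> P1=[5,1,5,5,1,6](2) P2=[5,0,0,0,5,7](2)
Move 6: P2 pit4 -> P1=[6,2,6,5,1,6](2) P2=[5,0,0,0,0,8](3)
Move 7: P1 pit1 -> P1=[6,0,7,6,1,6](2) P2=[5,0,0,0,0,8](3)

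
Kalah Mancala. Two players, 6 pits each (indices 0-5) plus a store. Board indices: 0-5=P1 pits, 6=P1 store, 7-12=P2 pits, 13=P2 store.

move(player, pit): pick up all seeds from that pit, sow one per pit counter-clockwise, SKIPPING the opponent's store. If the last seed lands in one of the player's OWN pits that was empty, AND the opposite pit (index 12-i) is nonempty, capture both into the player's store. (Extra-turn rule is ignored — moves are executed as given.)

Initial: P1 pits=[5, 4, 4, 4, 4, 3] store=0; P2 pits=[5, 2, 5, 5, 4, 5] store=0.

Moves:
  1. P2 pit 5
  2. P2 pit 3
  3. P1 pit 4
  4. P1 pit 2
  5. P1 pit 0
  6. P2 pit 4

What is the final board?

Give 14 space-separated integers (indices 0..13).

Move 1: P2 pit5 -> P1=[6,5,5,5,4,3](0) P2=[5,2,5,5,4,0](1)
Move 2: P2 pit3 -> P1=[7,6,5,5,4,3](0) P2=[5,2,5,0,5,1](2)
Move 3: P1 pit4 -> P1=[7,6,5,5,0,4](1) P2=[6,3,5,0,5,1](2)
Move 4: P1 pit2 -> P1=[7,6,0,6,1,5](2) P2=[7,3,5,0,5,1](2)
Move 5: P1 pit0 -> P1=[0,7,1,7,2,6](3) P2=[8,3,5,0,5,1](2)
Move 6: P2 pit4 -> P1=[1,8,2,7,2,6](3) P2=[8,3,5,0,0,2](3)

Answer: 1 8 2 7 2 6 3 8 3 5 0 0 2 3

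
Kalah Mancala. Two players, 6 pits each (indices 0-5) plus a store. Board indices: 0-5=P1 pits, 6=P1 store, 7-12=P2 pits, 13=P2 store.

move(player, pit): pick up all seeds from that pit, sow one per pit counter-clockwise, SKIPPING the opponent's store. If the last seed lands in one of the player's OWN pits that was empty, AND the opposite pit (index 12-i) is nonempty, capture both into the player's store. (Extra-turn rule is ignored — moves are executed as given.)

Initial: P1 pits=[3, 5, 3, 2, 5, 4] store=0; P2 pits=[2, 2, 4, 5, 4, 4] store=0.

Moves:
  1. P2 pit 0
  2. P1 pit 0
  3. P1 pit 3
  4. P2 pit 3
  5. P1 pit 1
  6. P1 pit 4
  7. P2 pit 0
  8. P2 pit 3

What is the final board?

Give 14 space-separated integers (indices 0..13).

Move 1: P2 pit0 -> P1=[3,5,3,2,5,4](0) P2=[0,3,5,5,4,4](0)
Move 2: P1 pit0 -> P1=[0,6,4,3,5,4](0) P2=[0,3,5,5,4,4](0)
Move 3: P1 pit3 -> P1=[0,6,4,0,6,5](1) P2=[0,3,5,5,4,4](0)
Move 4: P2 pit3 -> P1=[1,7,4,0,6,5](1) P2=[0,3,5,0,5,5](1)
Move 5: P1 pit1 -> P1=[1,0,5,1,7,6](2) P2=[1,4,5,0,5,5](1)
Move 6: P1 pit4 -> P1=[1,0,5,1,0,7](3) P2=[2,5,6,1,6,5](1)
Move 7: P2 pit0 -> P1=[1,0,5,1,0,7](3) P2=[0,6,7,1,6,5](1)
Move 8: P2 pit3 -> P1=[1,0,5,1,0,7](3) P2=[0,6,7,0,7,5](1)

Answer: 1 0 5 1 0 7 3 0 6 7 0 7 5 1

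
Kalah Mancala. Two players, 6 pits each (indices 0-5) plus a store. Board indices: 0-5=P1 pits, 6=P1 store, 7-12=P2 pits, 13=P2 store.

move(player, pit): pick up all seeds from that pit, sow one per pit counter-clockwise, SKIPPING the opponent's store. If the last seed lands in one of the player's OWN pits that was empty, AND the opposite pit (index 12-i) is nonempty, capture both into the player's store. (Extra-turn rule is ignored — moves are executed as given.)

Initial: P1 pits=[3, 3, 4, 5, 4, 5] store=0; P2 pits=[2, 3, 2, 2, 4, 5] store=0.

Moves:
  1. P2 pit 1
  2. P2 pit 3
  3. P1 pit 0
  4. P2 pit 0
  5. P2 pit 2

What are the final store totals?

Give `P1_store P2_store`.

Move 1: P2 pit1 -> P1=[3,3,4,5,4,5](0) P2=[2,0,3,3,5,5](0)
Move 2: P2 pit3 -> P1=[3,3,4,5,4,5](0) P2=[2,0,3,0,6,6](1)
Move 3: P1 pit0 -> P1=[0,4,5,6,4,5](0) P2=[2,0,3,0,6,6](1)
Move 4: P2 pit0 -> P1=[0,4,5,6,4,5](0) P2=[0,1,4,0,6,6](1)
Move 5: P2 pit2 -> P1=[0,4,5,6,4,5](0) P2=[0,1,0,1,7,7](2)

Answer: 0 2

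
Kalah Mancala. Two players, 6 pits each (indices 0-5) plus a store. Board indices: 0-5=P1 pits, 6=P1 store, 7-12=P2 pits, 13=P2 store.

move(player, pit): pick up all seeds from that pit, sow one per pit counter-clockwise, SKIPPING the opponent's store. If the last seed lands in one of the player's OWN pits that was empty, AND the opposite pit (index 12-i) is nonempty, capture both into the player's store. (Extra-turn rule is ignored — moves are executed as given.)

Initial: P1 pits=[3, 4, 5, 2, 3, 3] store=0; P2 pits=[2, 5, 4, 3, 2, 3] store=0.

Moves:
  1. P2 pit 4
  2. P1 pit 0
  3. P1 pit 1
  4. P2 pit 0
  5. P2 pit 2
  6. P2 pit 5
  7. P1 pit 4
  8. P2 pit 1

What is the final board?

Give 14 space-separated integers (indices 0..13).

Move 1: P2 pit4 -> P1=[3,4,5,2,3,3](0) P2=[2,5,4,3,0,4](1)
Move 2: P1 pit0 -> P1=[0,5,6,3,3,3](0) P2=[2,5,4,3,0,4](1)
Move 3: P1 pit1 -> P1=[0,0,7,4,4,4](1) P2=[2,5,4,3,0,4](1)
Move 4: P2 pit0 -> P1=[0,0,7,4,4,4](1) P2=[0,6,5,3,0,4](1)
Move 5: P2 pit2 -> P1=[1,0,7,4,4,4](1) P2=[0,6,0,4,1,5](2)
Move 6: P2 pit5 -> P1=[2,1,8,5,4,4](1) P2=[0,6,0,4,1,0](3)
Move 7: P1 pit4 -> P1=[2,1,8,5,0,5](2) P2=[1,7,0,4,1,0](3)
Move 8: P2 pit1 -> P1=[3,2,8,5,0,5](2) P2=[1,0,1,5,2,1](4)

Answer: 3 2 8 5 0 5 2 1 0 1 5 2 1 4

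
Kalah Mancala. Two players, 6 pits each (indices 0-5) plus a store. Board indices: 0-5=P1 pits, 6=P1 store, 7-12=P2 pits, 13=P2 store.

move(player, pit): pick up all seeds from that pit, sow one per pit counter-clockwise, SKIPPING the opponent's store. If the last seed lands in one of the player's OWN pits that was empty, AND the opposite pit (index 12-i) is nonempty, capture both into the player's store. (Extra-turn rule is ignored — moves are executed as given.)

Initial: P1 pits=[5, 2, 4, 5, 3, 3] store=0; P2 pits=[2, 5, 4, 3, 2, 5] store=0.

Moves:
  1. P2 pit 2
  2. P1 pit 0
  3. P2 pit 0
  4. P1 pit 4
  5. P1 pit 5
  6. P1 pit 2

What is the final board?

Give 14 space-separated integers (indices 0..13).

Move 1: P2 pit2 -> P1=[5,2,4,5,3,3](0) P2=[2,5,0,4,3,6](1)
Move 2: P1 pit0 -> P1=[0,3,5,6,4,4](0) P2=[2,5,0,4,3,6](1)
Move 3: P2 pit0 -> P1=[0,3,5,0,4,4](0) P2=[0,6,0,4,3,6](8)
Move 4: P1 pit4 -> P1=[0,3,5,0,0,5](1) P2=[1,7,0,4,3,6](8)
Move 5: P1 pit5 -> P1=[0,3,5,0,0,0](2) P2=[2,8,1,5,3,6](8)
Move 6: P1 pit2 -> P1=[0,3,0,1,1,1](3) P2=[3,8,1,5,3,6](8)

Answer: 0 3 0 1 1 1 3 3 8 1 5 3 6 8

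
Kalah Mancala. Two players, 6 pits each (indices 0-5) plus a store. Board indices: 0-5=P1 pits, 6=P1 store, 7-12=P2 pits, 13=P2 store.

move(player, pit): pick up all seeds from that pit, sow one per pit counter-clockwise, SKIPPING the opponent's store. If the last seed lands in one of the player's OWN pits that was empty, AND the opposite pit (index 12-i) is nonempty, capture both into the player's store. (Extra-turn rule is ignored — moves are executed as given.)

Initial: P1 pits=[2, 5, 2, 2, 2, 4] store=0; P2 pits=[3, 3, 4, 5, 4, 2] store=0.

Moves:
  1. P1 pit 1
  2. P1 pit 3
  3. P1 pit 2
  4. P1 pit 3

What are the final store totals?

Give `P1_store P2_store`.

Answer: 2 0

Derivation:
Move 1: P1 pit1 -> P1=[2,0,3,3,3,5](1) P2=[3,3,4,5,4,2](0)
Move 2: P1 pit3 -> P1=[2,0,3,0,4,6](2) P2=[3,3,4,5,4,2](0)
Move 3: P1 pit2 -> P1=[2,0,0,1,5,7](2) P2=[3,3,4,5,4,2](0)
Move 4: P1 pit3 -> P1=[2,0,0,0,6,7](2) P2=[3,3,4,5,4,2](0)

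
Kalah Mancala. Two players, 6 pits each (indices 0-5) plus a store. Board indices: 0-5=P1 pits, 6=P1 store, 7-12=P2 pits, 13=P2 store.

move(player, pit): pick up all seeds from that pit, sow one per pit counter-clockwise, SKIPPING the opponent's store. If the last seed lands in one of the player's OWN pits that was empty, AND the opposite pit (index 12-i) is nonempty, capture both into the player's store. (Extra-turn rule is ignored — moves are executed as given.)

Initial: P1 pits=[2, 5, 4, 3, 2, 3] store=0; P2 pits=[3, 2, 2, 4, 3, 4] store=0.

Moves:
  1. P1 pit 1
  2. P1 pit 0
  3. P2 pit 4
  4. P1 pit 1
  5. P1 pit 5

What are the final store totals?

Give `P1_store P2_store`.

Answer: 2 1

Derivation:
Move 1: P1 pit1 -> P1=[2,0,5,4,3,4](1) P2=[3,2,2,4,3,4](0)
Move 2: P1 pit0 -> P1=[0,1,6,4,3,4](1) P2=[3,2,2,4,3,4](0)
Move 3: P2 pit4 -> P1=[1,1,6,4,3,4](1) P2=[3,2,2,4,0,5](1)
Move 4: P1 pit1 -> P1=[1,0,7,4,3,4](1) P2=[3,2,2,4,0,5](1)
Move 5: P1 pit5 -> P1=[1,0,7,4,3,0](2) P2=[4,3,3,4,0,5](1)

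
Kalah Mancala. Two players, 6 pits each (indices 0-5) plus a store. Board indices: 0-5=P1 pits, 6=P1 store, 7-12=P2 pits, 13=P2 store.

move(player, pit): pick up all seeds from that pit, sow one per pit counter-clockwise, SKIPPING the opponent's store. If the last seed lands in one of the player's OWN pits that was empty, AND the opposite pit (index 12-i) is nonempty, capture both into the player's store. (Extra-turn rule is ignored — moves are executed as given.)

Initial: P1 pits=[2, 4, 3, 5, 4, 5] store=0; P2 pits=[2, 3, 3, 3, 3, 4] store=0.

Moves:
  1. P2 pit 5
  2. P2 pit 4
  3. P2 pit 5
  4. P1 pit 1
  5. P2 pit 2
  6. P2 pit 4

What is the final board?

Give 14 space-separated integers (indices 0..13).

Answer: 0 0 5 6 5 6 1 2 3 0 4 0 1 8

Derivation:
Move 1: P2 pit5 -> P1=[3,5,4,5,4,5](0) P2=[2,3,3,3,3,0](1)
Move 2: P2 pit4 -> P1=[4,5,4,5,4,5](0) P2=[2,3,3,3,0,1](2)
Move 3: P2 pit5 -> P1=[4,5,4,5,4,5](0) P2=[2,3,3,3,0,0](3)
Move 4: P1 pit1 -> P1=[4,0,5,6,5,6](1) P2=[2,3,3,3,0,0](3)
Move 5: P2 pit2 -> P1=[0,0,5,6,5,6](1) P2=[2,3,0,4,1,0](8)
Move 6: P2 pit4 -> P1=[0,0,5,6,5,6](1) P2=[2,3,0,4,0,1](8)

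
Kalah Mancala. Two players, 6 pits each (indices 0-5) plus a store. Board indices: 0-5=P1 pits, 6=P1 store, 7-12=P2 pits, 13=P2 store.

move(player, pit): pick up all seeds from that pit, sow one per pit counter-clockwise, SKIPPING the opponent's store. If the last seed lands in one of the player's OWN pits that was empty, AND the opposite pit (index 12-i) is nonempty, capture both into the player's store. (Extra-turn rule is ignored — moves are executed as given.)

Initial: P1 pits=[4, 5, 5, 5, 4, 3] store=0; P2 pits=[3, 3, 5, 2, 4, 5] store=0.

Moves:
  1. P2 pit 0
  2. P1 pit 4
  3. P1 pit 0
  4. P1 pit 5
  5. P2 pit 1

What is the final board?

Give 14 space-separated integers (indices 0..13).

Move 1: P2 pit0 -> P1=[4,5,5,5,4,3](0) P2=[0,4,6,3,4,5](0)
Move 2: P1 pit4 -> P1=[4,5,5,5,0,4](1) P2=[1,5,6,3,4,5](0)
Move 3: P1 pit0 -> P1=[0,6,6,6,0,4](7) P2=[1,0,6,3,4,5](0)
Move 4: P1 pit5 -> P1=[0,6,6,6,0,0](8) P2=[2,1,7,3,4,5](0)
Move 5: P2 pit1 -> P1=[0,6,6,6,0,0](8) P2=[2,0,8,3,4,5](0)

Answer: 0 6 6 6 0 0 8 2 0 8 3 4 5 0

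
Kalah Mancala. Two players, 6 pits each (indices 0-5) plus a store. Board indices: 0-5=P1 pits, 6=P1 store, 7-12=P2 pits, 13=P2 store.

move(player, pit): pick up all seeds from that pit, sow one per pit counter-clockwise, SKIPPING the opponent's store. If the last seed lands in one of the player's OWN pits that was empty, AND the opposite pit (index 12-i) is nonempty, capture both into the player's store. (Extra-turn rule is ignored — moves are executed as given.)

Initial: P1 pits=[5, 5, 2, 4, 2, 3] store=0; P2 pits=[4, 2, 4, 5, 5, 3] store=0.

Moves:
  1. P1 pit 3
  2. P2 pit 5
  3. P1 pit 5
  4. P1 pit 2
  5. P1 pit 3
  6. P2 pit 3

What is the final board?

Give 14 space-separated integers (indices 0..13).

Answer: 7 7 0 0 5 0 2 6 3 5 0 6 1 2

Derivation:
Move 1: P1 pit3 -> P1=[5,5,2,0,3,4](1) P2=[5,2,4,5,5,3](0)
Move 2: P2 pit5 -> P1=[6,6,2,0,3,4](1) P2=[5,2,4,5,5,0](1)
Move 3: P1 pit5 -> P1=[6,6,2,0,3,0](2) P2=[6,3,5,5,5,0](1)
Move 4: P1 pit2 -> P1=[6,6,0,1,4,0](2) P2=[6,3,5,5,5,0](1)
Move 5: P1 pit3 -> P1=[6,6,0,0,5,0](2) P2=[6,3,5,5,5,0](1)
Move 6: P2 pit3 -> P1=[7,7,0,0,5,0](2) P2=[6,3,5,0,6,1](2)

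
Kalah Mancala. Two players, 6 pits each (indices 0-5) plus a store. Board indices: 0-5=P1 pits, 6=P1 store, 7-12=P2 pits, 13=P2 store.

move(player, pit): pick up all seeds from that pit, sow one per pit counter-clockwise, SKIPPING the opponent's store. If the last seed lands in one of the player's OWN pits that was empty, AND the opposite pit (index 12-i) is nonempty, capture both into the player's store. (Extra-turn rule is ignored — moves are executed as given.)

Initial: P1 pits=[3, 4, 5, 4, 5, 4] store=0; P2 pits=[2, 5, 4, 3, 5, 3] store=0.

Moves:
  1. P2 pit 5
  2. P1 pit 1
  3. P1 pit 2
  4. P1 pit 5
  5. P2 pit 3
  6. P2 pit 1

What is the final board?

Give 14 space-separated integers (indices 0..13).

Move 1: P2 pit5 -> P1=[4,5,5,4,5,4](0) P2=[2,5,4,3,5,0](1)
Move 2: P1 pit1 -> P1=[4,0,6,5,6,5](1) P2=[2,5,4,3,5,0](1)
Move 3: P1 pit2 -> P1=[4,0,0,6,7,6](2) P2=[3,6,4,3,5,0](1)
Move 4: P1 pit5 -> P1=[4,0,0,6,7,0](3) P2=[4,7,5,4,6,0](1)
Move 5: P2 pit3 -> P1=[5,0,0,6,7,0](3) P2=[4,7,5,0,7,1](2)
Move 6: P2 pit1 -> P1=[6,1,0,6,7,0](3) P2=[4,0,6,1,8,2](3)

Answer: 6 1 0 6 7 0 3 4 0 6 1 8 2 3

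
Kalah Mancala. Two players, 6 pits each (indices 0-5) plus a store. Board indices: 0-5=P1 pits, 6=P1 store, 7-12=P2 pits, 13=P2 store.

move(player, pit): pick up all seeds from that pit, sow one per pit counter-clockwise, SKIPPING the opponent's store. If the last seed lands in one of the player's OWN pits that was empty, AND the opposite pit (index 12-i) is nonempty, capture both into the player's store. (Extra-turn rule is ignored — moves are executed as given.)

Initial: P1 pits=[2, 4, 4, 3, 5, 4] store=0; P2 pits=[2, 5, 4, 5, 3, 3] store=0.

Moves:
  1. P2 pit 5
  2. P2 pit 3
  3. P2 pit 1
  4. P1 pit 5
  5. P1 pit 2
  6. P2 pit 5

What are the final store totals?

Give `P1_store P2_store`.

Move 1: P2 pit5 -> P1=[3,5,4,3,5,4](0) P2=[2,5,4,5,3,0](1)
Move 2: P2 pit3 -> P1=[4,6,4,3,5,4](0) P2=[2,5,4,0,4,1](2)
Move 3: P2 pit1 -> P1=[4,6,4,3,5,4](0) P2=[2,0,5,1,5,2](3)
Move 4: P1 pit5 -> P1=[4,6,4,3,5,0](1) P2=[3,1,6,1,5,2](3)
Move 5: P1 pit2 -> P1=[4,6,0,4,6,1](2) P2=[3,1,6,1,5,2](3)
Move 6: P2 pit5 -> P1=[5,6,0,4,6,1](2) P2=[3,1,6,1,5,0](4)

Answer: 2 4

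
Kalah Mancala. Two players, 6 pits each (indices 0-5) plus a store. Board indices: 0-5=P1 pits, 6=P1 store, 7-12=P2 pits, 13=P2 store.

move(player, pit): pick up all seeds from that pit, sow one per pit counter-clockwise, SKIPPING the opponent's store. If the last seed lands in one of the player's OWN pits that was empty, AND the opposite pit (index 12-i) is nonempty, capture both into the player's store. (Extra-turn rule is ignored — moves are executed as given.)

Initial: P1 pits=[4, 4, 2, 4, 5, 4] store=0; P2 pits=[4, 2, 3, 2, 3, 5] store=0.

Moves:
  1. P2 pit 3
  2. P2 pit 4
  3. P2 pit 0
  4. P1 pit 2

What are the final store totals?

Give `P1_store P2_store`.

Answer: 0 7

Derivation:
Move 1: P2 pit3 -> P1=[4,4,2,4,5,4](0) P2=[4,2,3,0,4,6](0)
Move 2: P2 pit4 -> P1=[5,5,2,4,5,4](0) P2=[4,2,3,0,0,7](1)
Move 3: P2 pit0 -> P1=[5,0,2,4,5,4](0) P2=[0,3,4,1,0,7](7)
Move 4: P1 pit2 -> P1=[5,0,0,5,6,4](0) P2=[0,3,4,1,0,7](7)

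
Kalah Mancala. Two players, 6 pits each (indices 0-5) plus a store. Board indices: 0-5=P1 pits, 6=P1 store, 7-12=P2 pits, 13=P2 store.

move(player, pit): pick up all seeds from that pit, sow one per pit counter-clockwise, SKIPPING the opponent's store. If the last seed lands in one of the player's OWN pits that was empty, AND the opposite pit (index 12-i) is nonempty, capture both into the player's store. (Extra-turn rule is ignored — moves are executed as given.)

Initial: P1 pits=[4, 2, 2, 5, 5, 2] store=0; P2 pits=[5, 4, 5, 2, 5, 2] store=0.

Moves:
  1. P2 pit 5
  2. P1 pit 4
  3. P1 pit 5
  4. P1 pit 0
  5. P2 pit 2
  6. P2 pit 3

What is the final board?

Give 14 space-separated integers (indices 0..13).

Move 1: P2 pit5 -> P1=[5,2,2,5,5,2](0) P2=[5,4,5,2,5,0](1)
Move 2: P1 pit4 -> P1=[5,2,2,5,0,3](1) P2=[6,5,6,2,5,0](1)
Move 3: P1 pit5 -> P1=[5,2,2,5,0,0](2) P2=[7,6,6,2,5,0](1)
Move 4: P1 pit0 -> P1=[0,3,3,6,1,0](10) P2=[0,6,6,2,5,0](1)
Move 5: P2 pit2 -> P1=[1,4,3,6,1,0](10) P2=[0,6,0,3,6,1](2)
Move 6: P2 pit3 -> P1=[1,4,3,6,1,0](10) P2=[0,6,0,0,7,2](3)

Answer: 1 4 3 6 1 0 10 0 6 0 0 7 2 3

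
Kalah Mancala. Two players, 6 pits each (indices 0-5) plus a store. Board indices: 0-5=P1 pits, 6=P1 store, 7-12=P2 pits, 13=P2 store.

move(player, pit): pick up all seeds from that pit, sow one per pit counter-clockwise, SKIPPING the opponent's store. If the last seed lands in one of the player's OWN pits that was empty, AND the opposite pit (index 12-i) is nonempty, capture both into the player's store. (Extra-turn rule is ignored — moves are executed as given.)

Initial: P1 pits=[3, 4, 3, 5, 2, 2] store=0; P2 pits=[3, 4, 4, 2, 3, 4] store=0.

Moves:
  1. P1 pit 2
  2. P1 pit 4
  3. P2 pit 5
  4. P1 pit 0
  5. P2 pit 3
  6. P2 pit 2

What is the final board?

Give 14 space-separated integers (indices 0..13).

Answer: 0 6 2 7 0 4 6 4 0 0 1 5 2 2

Derivation:
Move 1: P1 pit2 -> P1=[3,4,0,6,3,3](0) P2=[3,4,4,2,3,4](0)
Move 2: P1 pit4 -> P1=[3,4,0,6,0,4](1) P2=[4,4,4,2,3,4](0)
Move 3: P2 pit5 -> P1=[4,5,1,6,0,4](1) P2=[4,4,4,2,3,0](1)
Move 4: P1 pit0 -> P1=[0,6,2,7,0,4](6) P2=[4,0,4,2,3,0](1)
Move 5: P2 pit3 -> P1=[0,6,2,7,0,4](6) P2=[4,0,4,0,4,1](1)
Move 6: P2 pit2 -> P1=[0,6,2,7,0,4](6) P2=[4,0,0,1,5,2](2)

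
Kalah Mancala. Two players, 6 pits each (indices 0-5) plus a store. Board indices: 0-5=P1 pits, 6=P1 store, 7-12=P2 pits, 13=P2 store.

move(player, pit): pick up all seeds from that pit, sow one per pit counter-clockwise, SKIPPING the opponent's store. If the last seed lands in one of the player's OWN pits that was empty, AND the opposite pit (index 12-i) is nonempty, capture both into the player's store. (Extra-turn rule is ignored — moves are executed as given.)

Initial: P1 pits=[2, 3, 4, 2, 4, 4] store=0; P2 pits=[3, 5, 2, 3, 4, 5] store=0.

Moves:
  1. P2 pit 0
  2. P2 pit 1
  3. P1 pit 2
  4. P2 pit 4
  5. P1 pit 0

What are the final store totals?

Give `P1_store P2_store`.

Move 1: P2 pit0 -> P1=[2,3,4,2,4,4](0) P2=[0,6,3,4,4,5](0)
Move 2: P2 pit1 -> P1=[3,3,4,2,4,4](0) P2=[0,0,4,5,5,6](1)
Move 3: P1 pit2 -> P1=[3,3,0,3,5,5](1) P2=[0,0,4,5,5,6](1)
Move 4: P2 pit4 -> P1=[4,4,1,3,5,5](1) P2=[0,0,4,5,0,7](2)
Move 5: P1 pit0 -> P1=[0,5,2,4,6,5](1) P2=[0,0,4,5,0,7](2)

Answer: 1 2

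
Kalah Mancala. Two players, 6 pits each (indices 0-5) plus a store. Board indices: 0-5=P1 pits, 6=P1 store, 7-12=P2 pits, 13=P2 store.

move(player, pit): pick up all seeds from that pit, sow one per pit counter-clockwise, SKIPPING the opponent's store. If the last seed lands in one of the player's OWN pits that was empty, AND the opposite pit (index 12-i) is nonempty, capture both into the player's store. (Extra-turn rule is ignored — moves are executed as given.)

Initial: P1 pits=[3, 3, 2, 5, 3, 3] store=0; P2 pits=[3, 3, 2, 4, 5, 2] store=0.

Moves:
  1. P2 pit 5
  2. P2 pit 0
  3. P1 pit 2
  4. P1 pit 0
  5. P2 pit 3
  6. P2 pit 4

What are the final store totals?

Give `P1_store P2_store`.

Move 1: P2 pit5 -> P1=[4,3,2,5,3,3](0) P2=[3,3,2,4,5,0](1)
Move 2: P2 pit0 -> P1=[4,3,2,5,3,3](0) P2=[0,4,3,5,5,0](1)
Move 3: P1 pit2 -> P1=[4,3,0,6,4,3](0) P2=[0,4,3,5,5,0](1)
Move 4: P1 pit0 -> P1=[0,4,1,7,5,3](0) P2=[0,4,3,5,5,0](1)
Move 5: P2 pit3 -> P1=[1,5,1,7,5,3](0) P2=[0,4,3,0,6,1](2)
Move 6: P2 pit4 -> P1=[2,6,2,8,5,3](0) P2=[0,4,3,0,0,2](3)

Answer: 0 3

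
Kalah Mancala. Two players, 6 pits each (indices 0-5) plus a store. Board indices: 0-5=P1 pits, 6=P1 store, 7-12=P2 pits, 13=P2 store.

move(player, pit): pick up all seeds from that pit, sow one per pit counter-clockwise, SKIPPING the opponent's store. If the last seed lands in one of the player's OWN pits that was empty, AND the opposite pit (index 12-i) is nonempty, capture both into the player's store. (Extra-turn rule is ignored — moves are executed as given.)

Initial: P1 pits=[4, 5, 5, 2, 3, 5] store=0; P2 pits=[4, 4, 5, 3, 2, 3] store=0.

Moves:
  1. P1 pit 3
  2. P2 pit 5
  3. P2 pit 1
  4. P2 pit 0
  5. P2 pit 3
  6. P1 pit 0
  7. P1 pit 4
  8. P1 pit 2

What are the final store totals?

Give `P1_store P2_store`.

Answer: 2 8

Derivation:
Move 1: P1 pit3 -> P1=[4,5,5,0,4,6](0) P2=[4,4,5,3,2,3](0)
Move 2: P2 pit5 -> P1=[5,6,5,0,4,6](0) P2=[4,4,5,3,2,0](1)
Move 3: P2 pit1 -> P1=[0,6,5,0,4,6](0) P2=[4,0,6,4,3,0](7)
Move 4: P2 pit0 -> P1=[0,6,5,0,4,6](0) P2=[0,1,7,5,4,0](7)
Move 5: P2 pit3 -> P1=[1,7,5,0,4,6](0) P2=[0,1,7,0,5,1](8)
Move 6: P1 pit0 -> P1=[0,8,5,0,4,6](0) P2=[0,1,7,0,5,1](8)
Move 7: P1 pit4 -> P1=[0,8,5,0,0,7](1) P2=[1,2,7,0,5,1](8)
Move 8: P1 pit2 -> P1=[0,8,0,1,1,8](2) P2=[2,2,7,0,5,1](8)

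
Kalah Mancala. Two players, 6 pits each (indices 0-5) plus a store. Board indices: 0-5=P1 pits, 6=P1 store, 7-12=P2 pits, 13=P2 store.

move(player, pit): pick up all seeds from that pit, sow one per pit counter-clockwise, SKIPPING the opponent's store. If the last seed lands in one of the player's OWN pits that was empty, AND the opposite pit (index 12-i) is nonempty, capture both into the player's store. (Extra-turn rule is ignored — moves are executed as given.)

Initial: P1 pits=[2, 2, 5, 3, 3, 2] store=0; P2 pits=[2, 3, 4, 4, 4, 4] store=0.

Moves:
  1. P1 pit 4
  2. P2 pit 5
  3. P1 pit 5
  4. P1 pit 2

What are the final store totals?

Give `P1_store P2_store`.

Move 1: P1 pit4 -> P1=[2,2,5,3,0,3](1) P2=[3,3,4,4,4,4](0)
Move 2: P2 pit5 -> P1=[3,3,6,3,0,3](1) P2=[3,3,4,4,4,0](1)
Move 3: P1 pit5 -> P1=[3,3,6,3,0,0](2) P2=[4,4,4,4,4,0](1)
Move 4: P1 pit2 -> P1=[3,3,0,4,1,1](3) P2=[5,5,4,4,4,0](1)

Answer: 3 1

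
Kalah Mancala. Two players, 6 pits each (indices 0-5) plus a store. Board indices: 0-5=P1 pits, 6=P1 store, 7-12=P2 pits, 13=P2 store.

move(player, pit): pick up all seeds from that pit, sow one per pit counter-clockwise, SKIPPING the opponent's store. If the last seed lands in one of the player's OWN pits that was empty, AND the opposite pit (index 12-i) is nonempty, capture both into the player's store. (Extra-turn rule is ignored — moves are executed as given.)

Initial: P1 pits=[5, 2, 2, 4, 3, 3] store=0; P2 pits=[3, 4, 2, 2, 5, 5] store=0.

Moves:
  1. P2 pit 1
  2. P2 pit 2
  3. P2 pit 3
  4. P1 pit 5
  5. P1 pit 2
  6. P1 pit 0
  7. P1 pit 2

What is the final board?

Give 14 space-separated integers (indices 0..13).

Move 1: P2 pit1 -> P1=[5,2,2,4,3,3](0) P2=[3,0,3,3,6,6](0)
Move 2: P2 pit2 -> P1=[5,2,2,4,3,3](0) P2=[3,0,0,4,7,7](0)
Move 3: P2 pit3 -> P1=[6,2,2,4,3,3](0) P2=[3,0,0,0,8,8](1)
Move 4: P1 pit5 -> P1=[6,2,2,4,3,0](1) P2=[4,1,0,0,8,8](1)
Move 5: P1 pit2 -> P1=[6,2,0,5,4,0](1) P2=[4,1,0,0,8,8](1)
Move 6: P1 pit0 -> P1=[0,3,1,6,5,1](2) P2=[4,1,0,0,8,8](1)
Move 7: P1 pit2 -> P1=[0,3,0,7,5,1](2) P2=[4,1,0,0,8,8](1)

Answer: 0 3 0 7 5 1 2 4 1 0 0 8 8 1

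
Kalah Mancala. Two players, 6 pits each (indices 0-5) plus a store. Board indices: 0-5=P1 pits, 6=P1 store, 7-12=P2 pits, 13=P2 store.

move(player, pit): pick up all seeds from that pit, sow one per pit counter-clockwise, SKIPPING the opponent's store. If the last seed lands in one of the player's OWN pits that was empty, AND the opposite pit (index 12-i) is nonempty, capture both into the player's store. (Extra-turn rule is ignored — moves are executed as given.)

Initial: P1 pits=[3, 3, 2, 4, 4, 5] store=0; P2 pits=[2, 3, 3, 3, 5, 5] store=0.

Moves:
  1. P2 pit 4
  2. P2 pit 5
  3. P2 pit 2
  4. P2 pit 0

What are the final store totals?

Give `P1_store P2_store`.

Move 1: P2 pit4 -> P1=[4,4,3,4,4,5](0) P2=[2,3,3,3,0,6](1)
Move 2: P2 pit5 -> P1=[5,5,4,5,5,5](0) P2=[2,3,3,3,0,0](2)
Move 3: P2 pit2 -> P1=[0,5,4,5,5,5](0) P2=[2,3,0,4,1,0](8)
Move 4: P2 pit0 -> P1=[0,5,4,0,5,5](0) P2=[0,4,0,4,1,0](14)

Answer: 0 14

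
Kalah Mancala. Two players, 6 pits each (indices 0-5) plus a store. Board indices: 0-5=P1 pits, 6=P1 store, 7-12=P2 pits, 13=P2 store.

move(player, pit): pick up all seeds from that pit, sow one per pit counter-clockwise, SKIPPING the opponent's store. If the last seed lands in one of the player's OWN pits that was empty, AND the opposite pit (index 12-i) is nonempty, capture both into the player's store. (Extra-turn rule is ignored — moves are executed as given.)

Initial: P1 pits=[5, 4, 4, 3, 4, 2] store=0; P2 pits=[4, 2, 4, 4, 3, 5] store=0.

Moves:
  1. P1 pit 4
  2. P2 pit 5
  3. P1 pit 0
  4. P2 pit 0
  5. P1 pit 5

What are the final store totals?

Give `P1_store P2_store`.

Answer: 3 1

Derivation:
Move 1: P1 pit4 -> P1=[5,4,4,3,0,3](1) P2=[5,3,4,4,3,5](0)
Move 2: P2 pit5 -> P1=[6,5,5,4,0,3](1) P2=[5,3,4,4,3,0](1)
Move 3: P1 pit0 -> P1=[0,6,6,5,1,4](2) P2=[5,3,4,4,3,0](1)
Move 4: P2 pit0 -> P1=[0,6,6,5,1,4](2) P2=[0,4,5,5,4,1](1)
Move 5: P1 pit5 -> P1=[0,6,6,5,1,0](3) P2=[1,5,6,5,4,1](1)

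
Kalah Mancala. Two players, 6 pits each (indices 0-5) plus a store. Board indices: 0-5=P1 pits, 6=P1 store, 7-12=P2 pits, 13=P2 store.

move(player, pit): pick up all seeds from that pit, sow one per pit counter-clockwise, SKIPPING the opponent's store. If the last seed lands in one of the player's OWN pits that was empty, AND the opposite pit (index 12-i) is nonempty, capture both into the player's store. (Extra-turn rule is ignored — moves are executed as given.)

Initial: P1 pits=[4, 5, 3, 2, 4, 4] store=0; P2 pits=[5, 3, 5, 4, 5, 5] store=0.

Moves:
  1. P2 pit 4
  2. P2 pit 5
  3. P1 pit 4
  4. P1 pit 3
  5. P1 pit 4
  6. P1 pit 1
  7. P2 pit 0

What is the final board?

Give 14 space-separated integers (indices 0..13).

Move 1: P2 pit4 -> P1=[5,6,4,2,4,4](0) P2=[5,3,5,4,0,6](1)
Move 2: P2 pit5 -> P1=[6,7,5,3,5,4](0) P2=[5,3,5,4,0,0](2)
Move 3: P1 pit4 -> P1=[6,7,5,3,0,5](1) P2=[6,4,6,4,0,0](2)
Move 4: P1 pit3 -> P1=[6,7,5,0,1,6](2) P2=[6,4,6,4,0,0](2)
Move 5: P1 pit4 -> P1=[6,7,5,0,0,7](2) P2=[6,4,6,4,0,0](2)
Move 6: P1 pit1 -> P1=[6,0,6,1,1,8](3) P2=[7,5,6,4,0,0](2)
Move 7: P2 pit0 -> P1=[7,0,6,1,1,8](3) P2=[0,6,7,5,1,1](3)

Answer: 7 0 6 1 1 8 3 0 6 7 5 1 1 3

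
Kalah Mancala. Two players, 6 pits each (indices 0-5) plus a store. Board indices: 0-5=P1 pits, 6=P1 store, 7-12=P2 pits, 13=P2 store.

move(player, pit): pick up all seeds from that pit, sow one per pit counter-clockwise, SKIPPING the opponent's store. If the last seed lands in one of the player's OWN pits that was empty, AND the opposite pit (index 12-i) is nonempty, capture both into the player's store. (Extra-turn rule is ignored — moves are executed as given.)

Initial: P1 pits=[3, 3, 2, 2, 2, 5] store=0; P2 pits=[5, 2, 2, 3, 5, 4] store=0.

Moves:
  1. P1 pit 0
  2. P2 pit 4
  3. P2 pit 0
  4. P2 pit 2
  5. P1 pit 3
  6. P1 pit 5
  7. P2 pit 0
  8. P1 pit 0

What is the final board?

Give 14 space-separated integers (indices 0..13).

Answer: 0 6 4 0 3 0 2 0 5 1 6 3 7 1

Derivation:
Move 1: P1 pit0 -> P1=[0,4,3,3,2,5](0) P2=[5,2,2,3,5,4](0)
Move 2: P2 pit4 -> P1=[1,5,4,3,2,5](0) P2=[5,2,2,3,0,5](1)
Move 3: P2 pit0 -> P1=[1,5,4,3,2,5](0) P2=[0,3,3,4,1,6](1)
Move 4: P2 pit2 -> P1=[1,5,4,3,2,5](0) P2=[0,3,0,5,2,7](1)
Move 5: P1 pit3 -> P1=[1,5,4,0,3,6](1) P2=[0,3,0,5,2,7](1)
Move 6: P1 pit5 -> P1=[1,5,4,0,3,0](2) P2=[1,4,1,6,3,7](1)
Move 7: P2 pit0 -> P1=[1,5,4,0,3,0](2) P2=[0,5,1,6,3,7](1)
Move 8: P1 pit0 -> P1=[0,6,4,0,3,0](2) P2=[0,5,1,6,3,7](1)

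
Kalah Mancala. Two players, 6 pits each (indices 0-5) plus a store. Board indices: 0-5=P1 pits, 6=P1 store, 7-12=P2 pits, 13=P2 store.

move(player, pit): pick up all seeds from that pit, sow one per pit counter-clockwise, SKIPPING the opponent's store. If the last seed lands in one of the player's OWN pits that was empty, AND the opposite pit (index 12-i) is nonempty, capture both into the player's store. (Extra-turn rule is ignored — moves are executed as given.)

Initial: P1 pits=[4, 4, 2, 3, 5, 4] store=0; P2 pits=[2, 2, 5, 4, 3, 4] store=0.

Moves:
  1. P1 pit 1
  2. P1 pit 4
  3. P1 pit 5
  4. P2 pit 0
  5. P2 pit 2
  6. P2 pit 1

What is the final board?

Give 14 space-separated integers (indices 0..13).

Answer: 5 1 4 5 0 0 2 0 0 1 9 7 6 2

Derivation:
Move 1: P1 pit1 -> P1=[4,0,3,4,6,5](0) P2=[2,2,5,4,3,4](0)
Move 2: P1 pit4 -> P1=[4,0,3,4,0,6](1) P2=[3,3,6,5,3,4](0)
Move 3: P1 pit5 -> P1=[4,0,3,4,0,0](2) P2=[4,4,7,6,4,4](0)
Move 4: P2 pit0 -> P1=[4,0,3,4,0,0](2) P2=[0,5,8,7,5,4](0)
Move 5: P2 pit2 -> P1=[5,1,4,5,0,0](2) P2=[0,5,0,8,6,5](1)
Move 6: P2 pit1 -> P1=[5,1,4,5,0,0](2) P2=[0,0,1,9,7,6](2)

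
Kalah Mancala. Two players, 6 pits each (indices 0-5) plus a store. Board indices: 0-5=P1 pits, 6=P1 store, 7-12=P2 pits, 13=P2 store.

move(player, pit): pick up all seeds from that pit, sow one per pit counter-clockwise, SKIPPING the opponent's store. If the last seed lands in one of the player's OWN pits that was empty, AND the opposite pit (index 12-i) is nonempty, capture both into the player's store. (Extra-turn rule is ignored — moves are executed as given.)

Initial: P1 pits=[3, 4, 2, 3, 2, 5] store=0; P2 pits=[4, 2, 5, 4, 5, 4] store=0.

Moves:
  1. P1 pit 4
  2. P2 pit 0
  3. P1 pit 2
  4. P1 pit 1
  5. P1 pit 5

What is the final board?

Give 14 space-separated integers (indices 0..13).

Move 1: P1 pit4 -> P1=[3,4,2,3,0,6](1) P2=[4,2,5,4,5,4](0)
Move 2: P2 pit0 -> P1=[3,4,2,3,0,6](1) P2=[0,3,6,5,6,4](0)
Move 3: P1 pit2 -> P1=[3,4,0,4,0,6](5) P2=[0,0,6,5,6,4](0)
Move 4: P1 pit1 -> P1=[3,0,1,5,1,7](5) P2=[0,0,6,5,6,4](0)
Move 5: P1 pit5 -> P1=[3,0,1,5,1,0](6) P2=[1,1,7,6,7,5](0)

Answer: 3 0 1 5 1 0 6 1 1 7 6 7 5 0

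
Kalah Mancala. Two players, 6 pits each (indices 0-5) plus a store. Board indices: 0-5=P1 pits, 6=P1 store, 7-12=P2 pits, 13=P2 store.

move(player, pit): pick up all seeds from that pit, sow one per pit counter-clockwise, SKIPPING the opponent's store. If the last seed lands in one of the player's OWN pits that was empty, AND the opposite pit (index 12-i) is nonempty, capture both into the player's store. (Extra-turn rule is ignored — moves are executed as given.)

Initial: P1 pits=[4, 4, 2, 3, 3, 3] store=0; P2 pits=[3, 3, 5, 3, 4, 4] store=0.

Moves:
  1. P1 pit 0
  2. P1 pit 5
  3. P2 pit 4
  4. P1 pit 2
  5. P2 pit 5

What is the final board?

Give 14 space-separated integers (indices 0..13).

Answer: 2 7 1 6 5 0 6 0 4 5 3 0 0 2

Derivation:
Move 1: P1 pit0 -> P1=[0,5,3,4,4,3](0) P2=[3,3,5,3,4,4](0)
Move 2: P1 pit5 -> P1=[0,5,3,4,4,0](1) P2=[4,4,5,3,4,4](0)
Move 3: P2 pit4 -> P1=[1,6,3,4,4,0](1) P2=[4,4,5,3,0,5](1)
Move 4: P1 pit2 -> P1=[1,6,0,5,5,0](6) P2=[0,4,5,3,0,5](1)
Move 5: P2 pit5 -> P1=[2,7,1,6,5,0](6) P2=[0,4,5,3,0,0](2)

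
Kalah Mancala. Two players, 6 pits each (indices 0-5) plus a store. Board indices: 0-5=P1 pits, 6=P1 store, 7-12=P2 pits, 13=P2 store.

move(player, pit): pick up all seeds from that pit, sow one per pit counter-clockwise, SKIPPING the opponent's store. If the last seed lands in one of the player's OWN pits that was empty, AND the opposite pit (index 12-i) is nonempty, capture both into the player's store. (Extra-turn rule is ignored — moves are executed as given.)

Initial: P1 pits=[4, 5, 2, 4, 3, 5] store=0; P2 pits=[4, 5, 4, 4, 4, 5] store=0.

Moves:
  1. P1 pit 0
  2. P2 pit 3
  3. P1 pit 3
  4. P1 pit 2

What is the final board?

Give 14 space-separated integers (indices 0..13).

Move 1: P1 pit0 -> P1=[0,6,3,5,4,5](0) P2=[4,5,4,4,4,5](0)
Move 2: P2 pit3 -> P1=[1,6,3,5,4,5](0) P2=[4,5,4,0,5,6](1)
Move 3: P1 pit3 -> P1=[1,6,3,0,5,6](1) P2=[5,6,4,0,5,6](1)
Move 4: P1 pit2 -> P1=[1,6,0,1,6,7](1) P2=[5,6,4,0,5,6](1)

Answer: 1 6 0 1 6 7 1 5 6 4 0 5 6 1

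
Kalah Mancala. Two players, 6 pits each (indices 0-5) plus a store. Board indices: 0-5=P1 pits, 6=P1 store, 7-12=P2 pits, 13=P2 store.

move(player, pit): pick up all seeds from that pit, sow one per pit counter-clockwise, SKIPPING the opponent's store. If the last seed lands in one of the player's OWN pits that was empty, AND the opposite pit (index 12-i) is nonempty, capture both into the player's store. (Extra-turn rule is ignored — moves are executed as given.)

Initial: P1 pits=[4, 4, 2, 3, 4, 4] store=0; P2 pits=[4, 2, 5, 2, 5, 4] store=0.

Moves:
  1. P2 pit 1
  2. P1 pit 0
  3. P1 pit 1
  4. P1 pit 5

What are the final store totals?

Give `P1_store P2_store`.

Answer: 2 0

Derivation:
Move 1: P2 pit1 -> P1=[4,4,2,3,4,4](0) P2=[4,0,6,3,5,4](0)
Move 2: P1 pit0 -> P1=[0,5,3,4,5,4](0) P2=[4,0,6,3,5,4](0)
Move 3: P1 pit1 -> P1=[0,0,4,5,6,5](1) P2=[4,0,6,3,5,4](0)
Move 4: P1 pit5 -> P1=[0,0,4,5,6,0](2) P2=[5,1,7,4,5,4](0)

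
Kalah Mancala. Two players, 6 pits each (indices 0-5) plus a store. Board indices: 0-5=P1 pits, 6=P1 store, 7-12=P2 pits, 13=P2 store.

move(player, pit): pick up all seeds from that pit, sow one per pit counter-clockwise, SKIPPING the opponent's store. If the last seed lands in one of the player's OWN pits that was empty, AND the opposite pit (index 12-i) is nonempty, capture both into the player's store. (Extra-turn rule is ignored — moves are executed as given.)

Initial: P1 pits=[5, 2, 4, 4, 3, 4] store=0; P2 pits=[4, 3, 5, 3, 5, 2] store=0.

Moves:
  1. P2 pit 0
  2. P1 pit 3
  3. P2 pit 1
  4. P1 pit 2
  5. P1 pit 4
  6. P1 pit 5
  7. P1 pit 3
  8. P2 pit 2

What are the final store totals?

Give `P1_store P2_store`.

Answer: 7 1

Derivation:
Move 1: P2 pit0 -> P1=[5,2,4,4,3,4](0) P2=[0,4,6,4,6,2](0)
Move 2: P1 pit3 -> P1=[5,2,4,0,4,5](1) P2=[1,4,6,4,6,2](0)
Move 3: P2 pit1 -> P1=[5,2,4,0,4,5](1) P2=[1,0,7,5,7,3](0)
Move 4: P1 pit2 -> P1=[5,2,0,1,5,6](2) P2=[1,0,7,5,7,3](0)
Move 5: P1 pit4 -> P1=[5,2,0,1,0,7](3) P2=[2,1,8,5,7,3](0)
Move 6: P1 pit5 -> P1=[5,2,0,1,0,0](4) P2=[3,2,9,6,8,4](0)
Move 7: P1 pit3 -> P1=[5,2,0,0,0,0](7) P2=[3,0,9,6,8,4](0)
Move 8: P2 pit2 -> P1=[6,3,1,1,1,0](7) P2=[3,0,0,7,9,5](1)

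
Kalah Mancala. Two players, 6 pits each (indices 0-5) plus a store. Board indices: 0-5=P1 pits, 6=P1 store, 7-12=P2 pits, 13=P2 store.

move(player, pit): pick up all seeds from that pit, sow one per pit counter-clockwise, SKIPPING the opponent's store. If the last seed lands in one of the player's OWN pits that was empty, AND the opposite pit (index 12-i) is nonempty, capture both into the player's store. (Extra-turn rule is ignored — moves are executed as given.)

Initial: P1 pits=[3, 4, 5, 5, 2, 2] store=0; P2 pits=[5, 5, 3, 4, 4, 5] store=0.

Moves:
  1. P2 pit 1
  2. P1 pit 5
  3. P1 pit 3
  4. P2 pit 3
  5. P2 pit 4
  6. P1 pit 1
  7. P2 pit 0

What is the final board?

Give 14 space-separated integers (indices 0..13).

Answer: 6 1 7 2 4 2 3 0 2 5 1 1 9 4

Derivation:
Move 1: P2 pit1 -> P1=[3,4,5,5,2,2](0) P2=[5,0,4,5,5,6](1)
Move 2: P1 pit5 -> P1=[3,4,5,5,2,0](1) P2=[6,0,4,5,5,6](1)
Move 3: P1 pit3 -> P1=[3,4,5,0,3,1](2) P2=[7,1,4,5,5,6](1)
Move 4: P2 pit3 -> P1=[4,5,5,0,3,1](2) P2=[7,1,4,0,6,7](2)
Move 5: P2 pit4 -> P1=[5,6,6,1,3,1](2) P2=[7,1,4,0,0,8](3)
Move 6: P1 pit1 -> P1=[5,0,7,2,4,2](3) P2=[8,1,4,0,0,8](3)
Move 7: P2 pit0 -> P1=[6,1,7,2,4,2](3) P2=[0,2,5,1,1,9](4)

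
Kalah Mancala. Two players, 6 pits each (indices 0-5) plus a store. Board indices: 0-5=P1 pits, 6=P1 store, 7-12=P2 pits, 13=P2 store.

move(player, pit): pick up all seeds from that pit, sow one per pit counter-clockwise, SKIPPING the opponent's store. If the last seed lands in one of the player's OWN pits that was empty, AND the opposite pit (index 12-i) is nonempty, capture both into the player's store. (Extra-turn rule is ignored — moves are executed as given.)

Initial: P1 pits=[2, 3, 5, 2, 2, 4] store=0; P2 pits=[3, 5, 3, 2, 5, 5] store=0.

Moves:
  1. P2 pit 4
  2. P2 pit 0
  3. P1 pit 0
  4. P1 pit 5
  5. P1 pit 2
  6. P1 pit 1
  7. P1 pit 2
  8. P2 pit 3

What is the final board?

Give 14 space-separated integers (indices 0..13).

Move 1: P2 pit4 -> P1=[3,4,6,2,2,4](0) P2=[3,5,3,2,0,6](1)
Move 2: P2 pit0 -> P1=[3,4,6,2,2,4](0) P2=[0,6,4,3,0,6](1)
Move 3: P1 pit0 -> P1=[0,5,7,3,2,4](0) P2=[0,6,4,3,0,6](1)
Move 4: P1 pit5 -> P1=[0,5,7,3,2,0](1) P2=[1,7,5,3,0,6](1)
Move 5: P1 pit2 -> P1=[0,5,0,4,3,1](2) P2=[2,8,6,3,0,6](1)
Move 6: P1 pit1 -> P1=[0,0,1,5,4,2](3) P2=[2,8,6,3,0,6](1)
Move 7: P1 pit2 -> P1=[0,0,0,6,4,2](3) P2=[2,8,6,3,0,6](1)
Move 8: P2 pit3 -> P1=[0,0,0,6,4,2](3) P2=[2,8,6,0,1,7](2)

Answer: 0 0 0 6 4 2 3 2 8 6 0 1 7 2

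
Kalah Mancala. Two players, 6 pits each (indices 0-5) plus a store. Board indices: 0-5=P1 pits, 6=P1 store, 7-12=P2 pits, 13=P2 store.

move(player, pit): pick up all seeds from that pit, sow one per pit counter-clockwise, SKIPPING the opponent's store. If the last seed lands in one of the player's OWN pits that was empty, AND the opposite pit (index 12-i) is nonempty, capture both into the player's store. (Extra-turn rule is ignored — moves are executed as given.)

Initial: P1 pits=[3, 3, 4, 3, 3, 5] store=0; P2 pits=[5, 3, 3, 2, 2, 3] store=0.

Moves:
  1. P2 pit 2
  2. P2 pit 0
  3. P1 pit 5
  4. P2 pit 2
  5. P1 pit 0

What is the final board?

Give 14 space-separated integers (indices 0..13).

Move 1: P2 pit2 -> P1=[3,3,4,3,3,5](0) P2=[5,3,0,3,3,4](0)
Move 2: P2 pit0 -> P1=[3,3,4,3,3,5](0) P2=[0,4,1,4,4,5](0)
Move 3: P1 pit5 -> P1=[3,3,4,3,3,0](1) P2=[1,5,2,5,4,5](0)
Move 4: P2 pit2 -> P1=[3,3,4,3,3,0](1) P2=[1,5,0,6,5,5](0)
Move 5: P1 pit0 -> P1=[0,4,5,4,3,0](1) P2=[1,5,0,6,5,5](0)

Answer: 0 4 5 4 3 0 1 1 5 0 6 5 5 0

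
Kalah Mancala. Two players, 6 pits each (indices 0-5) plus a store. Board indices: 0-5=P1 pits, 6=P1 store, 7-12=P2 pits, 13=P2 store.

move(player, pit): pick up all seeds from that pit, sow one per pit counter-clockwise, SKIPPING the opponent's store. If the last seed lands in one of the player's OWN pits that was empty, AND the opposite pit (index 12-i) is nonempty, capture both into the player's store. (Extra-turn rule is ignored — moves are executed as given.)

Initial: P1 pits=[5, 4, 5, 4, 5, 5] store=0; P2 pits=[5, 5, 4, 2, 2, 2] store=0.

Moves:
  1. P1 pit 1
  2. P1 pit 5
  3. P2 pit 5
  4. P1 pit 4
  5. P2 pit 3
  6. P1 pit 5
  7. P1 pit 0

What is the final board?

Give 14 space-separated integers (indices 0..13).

Move 1: P1 pit1 -> P1=[5,0,6,5,6,6](0) P2=[5,5,4,2,2,2](0)
Move 2: P1 pit5 -> P1=[5,0,6,5,6,0](1) P2=[6,6,5,3,3,2](0)
Move 3: P2 pit5 -> P1=[6,0,6,5,6,0](1) P2=[6,6,5,3,3,0](1)
Move 4: P1 pit4 -> P1=[6,0,6,5,0,1](2) P2=[7,7,6,4,3,0](1)
Move 5: P2 pit3 -> P1=[7,0,6,5,0,1](2) P2=[7,7,6,0,4,1](2)
Move 6: P1 pit5 -> P1=[7,0,6,5,0,0](3) P2=[7,7,6,0,4,1](2)
Move 7: P1 pit0 -> P1=[0,1,7,6,1,1](4) P2=[8,7,6,0,4,1](2)

Answer: 0 1 7 6 1 1 4 8 7 6 0 4 1 2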